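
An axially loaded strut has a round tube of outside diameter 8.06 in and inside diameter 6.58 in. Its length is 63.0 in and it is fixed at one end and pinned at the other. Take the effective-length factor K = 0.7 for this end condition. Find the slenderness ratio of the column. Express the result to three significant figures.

λ ≈ 17.0

d_o = 8.06 in, d_i = 6.58 in
I = π(d_o⁴ − d_i⁴)/64 = π(8.06⁴ − 6.580⁴)/64 = 115.1 in⁴
A = 17.02 in²;  r_min = √(I/A) = √(115.1/17.02) = 2.601 in
L_e = K·L = 0.7 × 63.0 = 44.10 in
λ = L_e / r_min = 44.100 / 2.601 = 17.0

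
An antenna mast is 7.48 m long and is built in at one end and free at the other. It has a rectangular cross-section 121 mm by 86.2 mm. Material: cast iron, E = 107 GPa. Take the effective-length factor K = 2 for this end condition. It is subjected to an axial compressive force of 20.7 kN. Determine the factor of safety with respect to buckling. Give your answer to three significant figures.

n ≈ 1.47

Buckling occurs about the weak axis: I_min = h·b³/12 with b = 86.2 mm (the shorter side).
I_min = 121×86.2³/12 = 6.458×10^6 mm⁴
I = 6.458×10^6 mm⁴ = 6.458×10^-6 m⁴
Effective length L_e = K·L = 2 × 7.48 = 14.96 m
P_cr = π²EI / L_e² = π² × 107×10⁹ × 6.458×10^-6 / 14.96² = 3.048×10^4 N
Factor of safety n = P_cr / P = 30.475 / 20.7 = 1.47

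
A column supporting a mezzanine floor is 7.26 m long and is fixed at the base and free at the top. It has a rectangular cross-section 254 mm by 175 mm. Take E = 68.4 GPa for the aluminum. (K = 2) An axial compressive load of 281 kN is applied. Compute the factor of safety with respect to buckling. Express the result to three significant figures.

n ≈ 1.29

Buckling occurs about the weak axis: I_min = h·b³/12 with b = 175 mm (the shorter side).
I_min = 254×175³/12 = 1.134×10^8 mm⁴
I = 1.134×10^8 mm⁴ = 1.134×10^-4 m⁴
Effective length L_e = K·L = 2 × 7.26 = 14.52 m
P_cr = π²EI / L_e² = π² × 68.4×10⁹ × 1.134×10^-4 / 14.52² = 3.632×10^5 N
Factor of safety n = P_cr / P = 363.24 / 281 = 1.29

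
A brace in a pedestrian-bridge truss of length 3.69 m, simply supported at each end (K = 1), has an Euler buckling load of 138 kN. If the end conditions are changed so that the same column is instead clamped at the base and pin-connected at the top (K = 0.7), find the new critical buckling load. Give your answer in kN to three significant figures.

P_cr ∝ 1/K², so P_cr,new = P_cr,old × (K_old/K_new)² = 138 × (1/0.7)²
= 138 × 2.041 = 282 kN

P_cr ≈ 282 kN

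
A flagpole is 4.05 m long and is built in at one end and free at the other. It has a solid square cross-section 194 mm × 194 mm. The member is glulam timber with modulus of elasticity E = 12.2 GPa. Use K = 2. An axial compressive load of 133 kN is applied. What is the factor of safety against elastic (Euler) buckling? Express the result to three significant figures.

n ≈ 1.63

I = a⁴/12 = 194⁴/12 = 1.180×10^8 mm⁴
I = 1.180×10^8 mm⁴ = 1.180×10^-4 m⁴
Effective length L_e = K·L = 2 × 4.05 = 8.100 m
P_cr = π²EI / L_e² = π² × 12.2×10⁹ × 1.180×10^-4 / 8.100² = 2.166×10^5 N
Factor of safety n = P_cr / P = 216.63 / 133 = 1.63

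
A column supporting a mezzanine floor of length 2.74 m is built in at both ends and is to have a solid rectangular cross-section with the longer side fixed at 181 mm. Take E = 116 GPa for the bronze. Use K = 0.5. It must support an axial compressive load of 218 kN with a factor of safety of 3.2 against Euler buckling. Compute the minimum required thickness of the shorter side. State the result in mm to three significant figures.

Required P_cr = n·P = 3.2 × 218 = 697.6 kN
L_e = K·L = 0.5 × 2.74 = 1.370 m
Required I = P_cr·L_e²/(π²E) = 6.976×10^5 × 1.370² / (π² × 1.16×10^11) = 1.144×10^-6 m⁴
I_req = 1.144×10^6 mm⁴
Rectangle, weak axis: I_min = h·b³/12 with h = 181 mm fixed  ⇒  b = (12I/h)^(1/3) = 42.3 mm

b ≈ 42.3 mm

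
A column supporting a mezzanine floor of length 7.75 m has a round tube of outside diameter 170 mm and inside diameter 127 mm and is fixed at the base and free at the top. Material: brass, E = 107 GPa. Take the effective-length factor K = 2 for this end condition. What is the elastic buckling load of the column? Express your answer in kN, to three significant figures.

P_cr ≈ 124 kN

d_o = 170 mm, d_i = 127 mm
I = π(d_o⁴ − d_i⁴)/64 = π(170⁴ − 127.0⁴)/64 = 2.823×10^7 mm⁴
I = 2.823×10^7 mm⁴ = 2.823×10^-5 m⁴
Effective length L_e = K·L = 2 × 7.75 = 15.50 m
P_cr = π²EI / L_e² = π² × 107×10⁹ × 2.823×10^-5 / 15.50² = 1.241×10^5 N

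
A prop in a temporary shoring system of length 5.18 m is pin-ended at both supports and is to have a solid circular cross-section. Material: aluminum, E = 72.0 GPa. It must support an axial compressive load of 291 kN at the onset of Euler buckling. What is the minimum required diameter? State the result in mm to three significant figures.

d ≈ 122 mm

L_e = K·L = 1 × 5.18 = 5.180 m
Required I = P_cr·L_e²/(π²E) = 2.910×10^5 × 5.180² / (π² × 7.20×10^10) = 1.099×10^-5 m⁴
I_req = 1.099×10^7 mm⁴
Solid circle: I = πd⁴/64  ⇒  d = (64I/π)^(1/4) = (64×1.099×10^7/π)^(1/4) = 122 mm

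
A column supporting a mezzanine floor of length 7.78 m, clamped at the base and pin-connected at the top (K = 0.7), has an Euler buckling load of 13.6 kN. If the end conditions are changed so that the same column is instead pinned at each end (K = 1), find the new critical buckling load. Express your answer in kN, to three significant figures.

P_cr ≈ 6.66 kN

P_cr ∝ 1/K², so P_cr,new = P_cr,old × (K_old/K_new)² = 13.6 × (0.7/1)²
= 13.6 × 0.4900 = 6.66 kN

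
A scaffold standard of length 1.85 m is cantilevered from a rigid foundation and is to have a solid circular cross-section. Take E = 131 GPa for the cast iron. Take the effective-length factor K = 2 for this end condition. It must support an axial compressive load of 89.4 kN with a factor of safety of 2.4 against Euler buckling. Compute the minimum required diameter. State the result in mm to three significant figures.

d ≈ 82.5 mm

Required P_cr = n·P = 2.4 × 89.4 = 214.6 kN
L_e = K·L = 2 × 1.85 = 3.700 m
Required I = P_cr·L_e²/(π²E) = 2.146×10^5 × 3.700² / (π² × 1.31×10^11) = 2.272×10^-6 m⁴
I_req = 2.272×10^6 mm⁴
Solid circle: I = πd⁴/64  ⇒  d = (64I/π)^(1/4) = (64×2.272×10^6/π)^(1/4) = 82.5 mm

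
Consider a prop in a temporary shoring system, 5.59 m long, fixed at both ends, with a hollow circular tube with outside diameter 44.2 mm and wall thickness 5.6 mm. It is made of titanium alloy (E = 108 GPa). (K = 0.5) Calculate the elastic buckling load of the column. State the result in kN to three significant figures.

P_cr ≈ 17.6 kN

Inner diameter d_i = 44.2 − 2×5.6 = 33.00 mm
I = π(d_o⁴ − d_i⁴)/64 = π(44.2⁴ − 33.00⁴)/64 = 1.291×10^5 mm⁴
I = 1.291×10^5 mm⁴ = 1.291×10^-7 m⁴
Effective length L_e = K·L = 0.5 × 5.59 = 2.795 m
P_cr = π²EI / L_e² = π² × 108×10⁹ × 1.291×10^-7 / 2.795² = 1.762×10^4 N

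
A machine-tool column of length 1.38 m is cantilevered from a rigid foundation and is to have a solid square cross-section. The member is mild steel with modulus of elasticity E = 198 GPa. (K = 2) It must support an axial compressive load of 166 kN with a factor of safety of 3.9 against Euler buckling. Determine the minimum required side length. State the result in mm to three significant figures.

Required P_cr = n·P = 3.9 × 166 = 647.4 kN
L_e = K·L = 2 × 1.38 = 2.760 m
Required I = P_cr·L_e²/(π²E) = 6.474×10^5 × 2.760² / (π² × 1.98×10^11) = 2.524×10^-6 m⁴
I_req = 2.524×10^6 mm⁴
Solid square: I = a⁴/12  ⇒  a = (12I)^(1/4) = (12×2.524×10^6)^(1/4) = 74.2 mm

a ≈ 74.2 mm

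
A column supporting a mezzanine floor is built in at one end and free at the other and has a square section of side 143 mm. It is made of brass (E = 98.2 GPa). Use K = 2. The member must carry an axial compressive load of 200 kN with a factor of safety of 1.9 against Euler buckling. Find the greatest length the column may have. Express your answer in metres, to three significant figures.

L_max ≈ 4.71 m

I = a⁴/12 = 143⁴/12 = 3.485×10^7 mm⁴
I = 3.485×10^-5 m⁴
Required critical load P_cr = n·P = 1.9 × 200 = 380.0 kN = 3.800×10^5 N
From P_cr = π²EI/(K·L)²:  L = (1/K)·√(π²EI/P_cr) = (1/2)·√(π²×9.82×10^10×3.485×10^-5/3.800×10^5)
L = 4.71 m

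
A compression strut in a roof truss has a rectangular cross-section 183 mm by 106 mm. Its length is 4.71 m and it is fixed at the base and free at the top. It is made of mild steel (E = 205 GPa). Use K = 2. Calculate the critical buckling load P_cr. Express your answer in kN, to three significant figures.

Buckling occurs about the weak axis: I_min = h·b³/12 with b = 106 mm (the shorter side).
I_min = 183×106³/12 = 1.816×10^7 mm⁴
I = 1.816×10^7 mm⁴ = 1.816×10^-5 m⁴
Effective length L_e = K·L = 2 × 4.71 = 9.420 m
P_cr = π²EI / L_e² = π² × 205×10⁹ × 1.816×10^-5 / 9.420² = 4.141×10^5 N

P_cr ≈ 414 kN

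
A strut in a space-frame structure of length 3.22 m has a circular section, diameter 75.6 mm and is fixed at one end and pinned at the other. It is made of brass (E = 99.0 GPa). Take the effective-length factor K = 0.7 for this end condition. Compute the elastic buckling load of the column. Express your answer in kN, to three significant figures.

P_cr ≈ 308 kN

I = πd⁴/64 = π×75.6⁴/64 = 1.603×10^6 mm⁴
I = 1.603×10^6 mm⁴ = 1.603×10^-6 m⁴
Effective length L_e = K·L = 0.7 × 3.22 = 2.254 m
P_cr = π²EI / L_e² = π² × 99.0×10⁹ × 1.603×10^-6 / 2.254² = 3.084×10^5 N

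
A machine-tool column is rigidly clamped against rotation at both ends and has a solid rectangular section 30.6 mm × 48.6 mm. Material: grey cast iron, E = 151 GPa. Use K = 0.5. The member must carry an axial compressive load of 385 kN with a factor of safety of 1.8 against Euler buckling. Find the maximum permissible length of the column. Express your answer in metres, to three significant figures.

Buckling occurs about the weak axis: I_min = h·b³/12 with b = 30.6 mm (the shorter side).
I_min = 48.6×30.6³/12 = 1.160×10^5 mm⁴
I = 1.160×10^-7 m⁴
Required critical load P_cr = n·P = 1.8 × 385 = 693.0 kN = 6.930×10^5 N
From P_cr = π²EI/(K·L)²:  L = (1/K)·√(π²EI/P_cr) = (1/0.5)·√(π²×1.51×10^11×1.160×10^-7/6.930×10^5)
L = 0.999 m

L_max ≈ 0.999 m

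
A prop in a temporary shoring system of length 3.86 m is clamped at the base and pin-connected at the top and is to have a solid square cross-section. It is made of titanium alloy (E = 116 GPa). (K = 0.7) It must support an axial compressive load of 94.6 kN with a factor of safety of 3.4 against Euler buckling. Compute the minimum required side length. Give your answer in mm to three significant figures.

Required P_cr = n·P = 3.4 × 94.6 = 321.6 kN
L_e = K·L = 0.7 × 3.86 = 2.702 m
Required I = P_cr·L_e²/(π²E) = 3.216×10^5 × 2.702² / (π² × 1.16×10^11) = 2.051×10^-6 m⁴
I_req = 2.051×10^6 mm⁴
Solid square: I = a⁴/12  ⇒  a = (12I)^(1/4) = (12×2.051×10^6)^(1/4) = 70.4 mm

a ≈ 70.4 mm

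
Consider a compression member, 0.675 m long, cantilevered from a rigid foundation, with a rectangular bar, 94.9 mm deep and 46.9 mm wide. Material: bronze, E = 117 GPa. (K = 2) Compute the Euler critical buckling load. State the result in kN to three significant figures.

Buckling occurs about the weak axis: I_min = h·b³/12 with b = 46.9 mm (the shorter side).
I_min = 94.9×46.9³/12 = 8.158×10^5 mm⁴
I = 8.158×10^5 mm⁴ = 8.158×10^-7 m⁴
Effective length L_e = K·L = 2 × 0.675 = 1.350 m
P_cr = π²EI / L_e² = π² × 117×10⁹ × 8.158×10^-7 / 1.350² = 5.169×10^5 N

P_cr ≈ 517 kN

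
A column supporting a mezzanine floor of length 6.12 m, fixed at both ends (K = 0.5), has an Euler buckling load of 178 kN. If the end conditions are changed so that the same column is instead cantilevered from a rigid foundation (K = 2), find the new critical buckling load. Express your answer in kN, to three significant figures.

P_cr ∝ 1/K², so P_cr,new = P_cr,old × (K_old/K_new)² = 178 × (0.5/2)²
= 178 × 0.06250 = 11.1 kN

P_cr ≈ 11.1 kN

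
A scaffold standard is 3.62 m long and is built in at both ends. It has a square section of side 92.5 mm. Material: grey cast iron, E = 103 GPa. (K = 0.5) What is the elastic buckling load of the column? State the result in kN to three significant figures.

I = a⁴/12 = 92.5⁴/12 = 6.101×10^6 mm⁴
I = 6.101×10^6 mm⁴ = 6.101×10^-6 m⁴
Effective length L_e = K·L = 0.5 × 3.62 = 1.810 m
P_cr = π²EI / L_e² = π² × 103×10⁹ × 6.101×10^-6 / 1.810² = 1.893×10^6 N

P_cr ≈ 1890 kN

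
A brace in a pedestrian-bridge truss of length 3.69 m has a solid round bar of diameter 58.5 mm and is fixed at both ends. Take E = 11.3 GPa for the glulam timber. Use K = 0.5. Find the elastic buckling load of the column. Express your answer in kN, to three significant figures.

P_cr ≈ 18.8 kN

I = πd⁴/64 = π×58.5⁴/64 = 5.749×10^5 mm⁴
I = 5.749×10^5 mm⁴ = 5.749×10^-7 m⁴
Effective length L_e = K·L = 0.5 × 3.69 = 1.845 m
P_cr = π²EI / L_e² = π² × 11.3×10⁹ × 5.749×10^-7 / 1.845² = 1.884×10^4 N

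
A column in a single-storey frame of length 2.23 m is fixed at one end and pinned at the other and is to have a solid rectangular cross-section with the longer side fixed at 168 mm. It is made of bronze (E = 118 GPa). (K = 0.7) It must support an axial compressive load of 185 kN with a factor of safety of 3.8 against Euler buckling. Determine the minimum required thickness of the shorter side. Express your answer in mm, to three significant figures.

b ≈ 47.2 mm

Required P_cr = n·P = 3.8 × 185 = 703.0 kN
L_e = K·L = 0.7 × 2.23 = 1.561 m
Required I = P_cr·L_e²/(π²E) = 7.030×10^5 × 1.561² / (π² × 1.18×10^11) = 1.471×10^-6 m⁴
I_req = 1.471×10^6 mm⁴
Rectangle, weak axis: I_min = h·b³/12 with h = 168 mm fixed  ⇒  b = (12I/h)^(1/3) = 47.2 mm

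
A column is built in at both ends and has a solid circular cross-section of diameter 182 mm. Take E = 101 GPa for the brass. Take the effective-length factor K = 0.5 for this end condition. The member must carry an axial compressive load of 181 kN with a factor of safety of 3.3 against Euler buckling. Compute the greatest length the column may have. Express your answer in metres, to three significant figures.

L_max ≈ 19.0 m

I = πd⁴/64 = π×182⁴/64 = 5.386×10^7 mm⁴
I = 5.386×10^-5 m⁴
Required critical load P_cr = n·P = 3.3 × 181 = 597.3 kN = 5.973×10^5 N
From P_cr = π²EI/(K·L)²:  L = (1/K)·√(π²EI/P_cr) = (1/0.5)·√(π²×1.01×10^11×5.386×10^-5/5.973×10^5)
L = 19.0 m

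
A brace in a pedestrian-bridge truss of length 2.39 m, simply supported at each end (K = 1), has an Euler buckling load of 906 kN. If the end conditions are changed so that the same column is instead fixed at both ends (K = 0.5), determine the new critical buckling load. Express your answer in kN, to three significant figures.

P_cr ≈ 3620 kN

P_cr ∝ 1/K², so P_cr,new = P_cr,old × (K_old/K_new)² = 906 × (1/0.5)²
= 906 × 4.000 = 3620 kN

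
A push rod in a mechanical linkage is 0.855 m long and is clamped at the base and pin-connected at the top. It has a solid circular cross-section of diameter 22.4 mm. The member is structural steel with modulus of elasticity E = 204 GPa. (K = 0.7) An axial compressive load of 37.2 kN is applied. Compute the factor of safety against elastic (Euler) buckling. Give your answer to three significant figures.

I = πd⁴/64 = π×22.4⁴/64 = 1.236×10^4 mm⁴
I = 1.236×10^4 mm⁴ = 1.236×10^-8 m⁴
Effective length L_e = K·L = 0.7 × 0.855 = 0.5985 m
P_cr = π²EI / L_e² = π² × 204×10⁹ × 1.236×10^-8 / 0.5985² = 6.946×10^4 N
Factor of safety n = P_cr / P = 69.465 / 37.2 = 1.87

n ≈ 1.87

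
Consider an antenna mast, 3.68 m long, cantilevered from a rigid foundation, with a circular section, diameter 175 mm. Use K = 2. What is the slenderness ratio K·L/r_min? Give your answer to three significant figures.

For a solid circle r = d/4 = 175/4 = 43.75 mm
L_e = K·L = 2 × 3.68 m = 7.360 m = 7360.0 mm
λ = L_e / r_min = 7360.0 / 43.75 = 168

λ ≈ 168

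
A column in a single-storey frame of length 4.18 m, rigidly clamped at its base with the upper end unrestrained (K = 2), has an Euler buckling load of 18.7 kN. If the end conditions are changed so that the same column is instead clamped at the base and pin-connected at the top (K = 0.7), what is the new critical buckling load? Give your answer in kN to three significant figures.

P_cr ≈ 153 kN

P_cr ∝ 1/K², so P_cr,new = P_cr,old × (K_old/K_new)² = 18.7 × (2/0.7)²
= 18.7 × 8.163 = 153 kN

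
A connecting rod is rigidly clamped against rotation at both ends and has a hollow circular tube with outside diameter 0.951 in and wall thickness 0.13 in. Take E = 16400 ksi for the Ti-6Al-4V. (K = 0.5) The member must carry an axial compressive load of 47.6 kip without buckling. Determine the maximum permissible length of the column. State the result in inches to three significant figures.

L_max ≈ 19.8 in

Inner diameter d_i = 0.951 − 2×0.13 = 0.6910 in
I = π(d_o⁴ − d_i⁴)/64 = π(0.951⁴ − 0.6910⁴)/64 = 2.896×10^-2 in⁴
At the buckling limit P_cr = P = 4.760×10^4 lb
From P_cr = π²EI/(K·L)²:  L = (1/K)·√(π²EI/P_cr) = (1/0.5)·√(π²×1.64×10^7×2.896×10^-2/4.760×10^4)
L = 19.8 in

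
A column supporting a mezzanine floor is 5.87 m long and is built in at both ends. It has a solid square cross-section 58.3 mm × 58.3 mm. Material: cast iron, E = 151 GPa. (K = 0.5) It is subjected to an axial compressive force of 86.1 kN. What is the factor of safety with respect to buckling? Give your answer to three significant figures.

n ≈ 1.93

I = a⁴/12 = 58.3⁴/12 = 9.627×10^5 mm⁴
I = 9.627×10^5 mm⁴ = 9.627×10^-7 m⁴
Effective length L_e = K·L = 0.5 × 5.87 = 2.935 m
P_cr = π²EI / L_e² = π² × 151×10⁹ × 9.627×10^-7 / 2.935² = 1.666×10^5 N
Factor of safety n = P_cr / P = 166.55 / 86.1 = 1.93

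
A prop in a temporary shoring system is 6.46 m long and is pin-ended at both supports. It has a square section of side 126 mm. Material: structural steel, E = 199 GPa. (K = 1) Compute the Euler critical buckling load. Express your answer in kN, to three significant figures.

I = a⁴/12 = 126⁴/12 = 2.100×10^7 mm⁴
I = 2.100×10^7 mm⁴ = 2.100×10^-5 m⁴
Effective length L_e = K·L = 1 × 6.46 = 6.460 m
P_cr = π²EI / L_e² = π² × 199×10⁹ × 2.100×10^-5 / 6.460² = 9.885×10^5 N

P_cr ≈ 989 kN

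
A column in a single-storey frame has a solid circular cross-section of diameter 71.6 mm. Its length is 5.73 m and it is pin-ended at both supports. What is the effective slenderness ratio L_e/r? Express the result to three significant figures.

λ ≈ 320

I = πd⁴/64 = π×71.6⁴/64 = 1.290×10^6 mm⁴
A = 4.026×10^3 mm²;  r_min = √(I/A) = √(1.290×10^6/4.026×10^3) = 17.90 mm
L_e = K·L = 1 × 5.73 m = 5.730 m = 5730.0 mm
λ = L_e / r_min = 5730.0 / 17.90 = 320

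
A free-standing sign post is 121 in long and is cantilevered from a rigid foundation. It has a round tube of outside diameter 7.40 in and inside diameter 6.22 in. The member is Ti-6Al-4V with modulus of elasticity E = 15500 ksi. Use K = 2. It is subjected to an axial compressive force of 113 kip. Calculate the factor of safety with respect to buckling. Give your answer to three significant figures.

d_o = 7.40 in, d_i = 6.22 in
I = π(d_o⁴ − d_i⁴)/64 = π(7.40⁴ − 6.220⁴)/64 = 73.72 in⁴
Effective length L_e = K·L = 2 × 121 = 242.0 in
P_cr = π²EI / L_e² = π² × 15500×10³ × 73.72 / 242.0² = 1.926×10^5 lb
Factor of safety n = P_cr / P = 192.58 / 113 = 1.70

n ≈ 1.70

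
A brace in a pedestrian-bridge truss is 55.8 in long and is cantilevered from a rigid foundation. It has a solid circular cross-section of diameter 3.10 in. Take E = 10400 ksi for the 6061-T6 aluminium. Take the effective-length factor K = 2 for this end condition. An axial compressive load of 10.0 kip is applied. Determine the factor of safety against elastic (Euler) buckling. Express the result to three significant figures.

I = πd⁴/64 = π×3.10⁴/64 = 4.533 in⁴
Effective length L_e = K·L = 2 × 55.8 = 111.6 in
P_cr = π²EI / L_e² = π² × 10400×10³ × 4.533 / 111.6² = 3.736×10^4 lb
Factor of safety n = P_cr / P = 37.361 / 10.0 = 3.74

n ≈ 3.74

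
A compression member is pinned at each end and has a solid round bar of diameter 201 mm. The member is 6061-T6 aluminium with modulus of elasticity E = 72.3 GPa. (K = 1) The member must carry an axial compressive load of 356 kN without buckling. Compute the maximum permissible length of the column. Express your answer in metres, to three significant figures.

L_max ≈ 12.7 m

I = πd⁴/64 = π×201⁴/64 = 8.012×10^7 mm⁴
I = 8.012×10^-5 m⁴
At the buckling limit P_cr = P = 3.560×10^5 N
From P_cr = π²EI/(K·L)²:  L = (1/K)·√(π²EI/P_cr) = (1/1)·√(π²×7.23×10^10×8.012×10^-5/3.560×10^5)
L = 12.7 m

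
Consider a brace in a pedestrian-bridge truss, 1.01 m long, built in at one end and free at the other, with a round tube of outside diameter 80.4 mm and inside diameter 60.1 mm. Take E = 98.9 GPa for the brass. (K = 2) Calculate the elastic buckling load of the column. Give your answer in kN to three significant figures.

P_cr ≈ 337 kN

d_o = 80.4 mm, d_i = 60.1 mm
I = π(d_o⁴ − d_i⁴)/64 = π(80.4⁴ − 60.10⁴)/64 = 1.411×10^6 mm⁴
I = 1.411×10^6 mm⁴ = 1.411×10^-6 m⁴
Effective length L_e = K·L = 2 × 1.01 = 2.020 m
P_cr = π²EI / L_e² = π² × 98.9×10⁹ × 1.411×10^-6 / 2.020² = 3.375×10^5 N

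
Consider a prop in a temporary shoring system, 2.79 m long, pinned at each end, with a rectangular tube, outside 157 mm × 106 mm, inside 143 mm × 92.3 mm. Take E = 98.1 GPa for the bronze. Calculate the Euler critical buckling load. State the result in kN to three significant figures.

P_cr ≈ 773 kN

Weak-axis I_min = (h_o·b_o³ − h_i·b_i³)/12 with b_o = 106, b_i = 92.30 mm (shorter outer/inner sides).
I_min = (157×106³ − 143.0×92.30³)/12 = 6.212×10^6 mm⁴
I = 6.212×10^6 mm⁴ = 6.212×10^-6 m⁴
Effective length L_e = K·L = 1 × 2.79 = 2.790 m
P_cr = π²EI / L_e² = π² × 98.1×10⁹ × 6.212×10^-6 / 2.790² = 7.727×10^5 N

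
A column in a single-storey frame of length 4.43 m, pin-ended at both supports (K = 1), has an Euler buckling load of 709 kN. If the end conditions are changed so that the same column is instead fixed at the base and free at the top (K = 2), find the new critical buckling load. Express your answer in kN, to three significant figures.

P_cr ≈ 177 kN

P_cr ∝ 1/K², so P_cr,new = P_cr,old × (K_old/K_new)² = 709 × (1/2)²
= 709 × 0.2500 = 177 kN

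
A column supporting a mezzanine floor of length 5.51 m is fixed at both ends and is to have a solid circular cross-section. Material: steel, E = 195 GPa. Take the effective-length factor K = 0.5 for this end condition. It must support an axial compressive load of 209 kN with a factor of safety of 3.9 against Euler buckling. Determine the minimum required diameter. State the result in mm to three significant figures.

d ≈ 90.0 mm

Required P_cr = n·P = 3.9 × 209 = 815.1 kN
L_e = K·L = 0.5 × 5.51 = 2.755 m
Required I = P_cr·L_e²/(π²E) = 8.151×10^5 × 2.755² / (π² × 1.95×10^11) = 3.215×10^-6 m⁴
I_req = 3.215×10^6 mm⁴
Solid circle: I = πd⁴/64  ⇒  d = (64I/π)^(1/4) = (64×3.215×10^6/π)^(1/4) = 90.0 mm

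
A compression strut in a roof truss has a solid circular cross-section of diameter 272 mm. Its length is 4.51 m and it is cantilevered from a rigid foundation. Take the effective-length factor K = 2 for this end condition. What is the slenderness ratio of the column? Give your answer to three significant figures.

I = πd⁴/64 = π×272⁴/64 = 2.687×10^8 mm⁴
A = 5.811×10^4 mm²;  r_min = √(I/A) = √(2.687×10^8/5.811×10^4) = 68.00 mm
L_e = K·L = 2 × 4.51 m = 9.020 m = 9020.0 mm
λ = L_e / r_min = 9020.0 / 68.00 = 133

λ ≈ 133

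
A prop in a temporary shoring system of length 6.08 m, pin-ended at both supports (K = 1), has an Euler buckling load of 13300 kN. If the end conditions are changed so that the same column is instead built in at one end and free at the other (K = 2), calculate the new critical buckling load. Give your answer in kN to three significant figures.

P_cr ≈ 3320 kN

P_cr ∝ 1/K², so P_cr,new = P_cr,old × (K_old/K_new)² = 13300 × (1/2)²
= 13300 × 0.2500 = 3320 kN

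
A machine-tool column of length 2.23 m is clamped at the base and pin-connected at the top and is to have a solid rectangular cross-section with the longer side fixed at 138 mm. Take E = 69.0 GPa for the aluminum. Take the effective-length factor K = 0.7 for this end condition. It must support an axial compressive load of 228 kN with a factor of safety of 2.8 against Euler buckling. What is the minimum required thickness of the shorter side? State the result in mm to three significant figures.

Required P_cr = n·P = 2.8 × 228 = 638.4 kN
L_e = K·L = 0.7 × 2.23 = 1.561 m
Required I = P_cr·L_e²/(π²E) = 6.384×10^5 × 1.561² / (π² × 6.90×10^10) = 2.284×10^-6 m⁴
I_req = 2.284×10^6 mm⁴
Rectangle, weak axis: I_min = h·b³/12 with h = 138 mm fixed  ⇒  b = (12I/h)^(1/3) = 58.3 mm

b ≈ 58.3 mm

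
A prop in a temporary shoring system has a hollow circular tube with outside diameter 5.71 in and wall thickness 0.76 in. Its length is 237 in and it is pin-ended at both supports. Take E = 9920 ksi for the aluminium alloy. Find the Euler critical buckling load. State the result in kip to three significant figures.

P_cr ≈ 64.6 kip

Inner diameter d_i = 5.71 − 2×0.76 = 4.190 in
I = π(d_o⁴ − d_i⁴)/64 = π(5.71⁴ − 4.190⁴)/64 = 37.05 in⁴
Effective length L_e = K·L = 1 × 237 = 237.0 in
P_cr = π²EI / L_e² = π² × 9920×10³ × 37.05 / 237.0² = 6.458×10^4 lb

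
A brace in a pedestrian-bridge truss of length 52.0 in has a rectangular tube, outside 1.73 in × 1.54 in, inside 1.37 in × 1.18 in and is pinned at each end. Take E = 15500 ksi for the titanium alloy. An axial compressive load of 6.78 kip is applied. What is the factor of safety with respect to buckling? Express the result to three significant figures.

n ≈ 2.83

Weak-axis I_min = (h_o·b_o³ − h_i·b_i³)/12 with b_o = 1.54, b_i = 1.180 in (shorter outer/inner sides).
I_min = (1.73×1.54³ − 1.370×1.180³)/12 = 0.3390 in⁴
Effective length L_e = K·L = 1 × 52.0 = 52.00 in
P_cr = π²EI / L_e² = π² × 15500×10³ × 0.3390 / 52.00² = 1.918×10^4 lb
Factor of safety n = P_cr / P = 19.176 / 6.78 = 2.83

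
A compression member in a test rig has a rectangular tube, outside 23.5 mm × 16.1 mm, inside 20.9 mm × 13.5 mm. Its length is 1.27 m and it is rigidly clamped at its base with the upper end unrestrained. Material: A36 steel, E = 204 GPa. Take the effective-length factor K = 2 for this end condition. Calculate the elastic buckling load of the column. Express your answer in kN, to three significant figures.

Weak-axis I_min = (h_o·b_o³ − h_i·b_i³)/12 with b_o = 16.1, b_i = 13.50 mm (shorter outer/inner sides).
I_min = (23.5×16.1³ − 20.90×13.50³)/12 = 3.888×10^3 mm⁴
I = 3.888×10^3 mm⁴ = 3.888×10^-9 m⁴
Effective length L_e = K·L = 2 × 1.27 = 2.540 m
P_cr = π²EI / L_e² = π² × 204×10⁹ × 3.888×10^-9 / 2.540² = 1.213×10^3 N

P_cr ≈ 1.21 kN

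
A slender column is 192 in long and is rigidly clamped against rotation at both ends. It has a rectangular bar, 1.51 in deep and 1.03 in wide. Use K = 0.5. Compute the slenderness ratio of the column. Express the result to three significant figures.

λ ≈ 323

Buckling occurs about the weak axis: I_min = h·b³/12 with b = 1.03 in (the shorter side).
I_min = 1.51×1.03³/12 = 0.1375 in⁴
A = 1.555 in²;  r_min = √(I/A) = √(0.1375/1.555) = 0.2973 in
L_e = K·L = 0.5 × 192 = 96.00 in
λ = L_e / r_min = 96.000 / 0.2973 = 323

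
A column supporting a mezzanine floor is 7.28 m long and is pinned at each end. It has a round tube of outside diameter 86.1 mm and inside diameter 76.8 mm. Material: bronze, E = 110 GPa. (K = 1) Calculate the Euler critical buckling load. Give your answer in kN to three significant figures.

d_o = 86.1 mm, d_i = 76.8 mm
I = π(d_o⁴ − d_i⁴)/64 = π(86.1⁴ − 76.80⁴)/64 = 9.899×10^5 mm⁴
I = 9.899×10^5 mm⁴ = 9.899×10^-7 m⁴
Effective length L_e = K·L = 1 × 7.28 = 7.280 m
P_cr = π²EI / L_e² = π² × 110×10⁹ × 9.899×10^-7 / 7.280² = 2.028×10^4 N

P_cr ≈ 20.3 kN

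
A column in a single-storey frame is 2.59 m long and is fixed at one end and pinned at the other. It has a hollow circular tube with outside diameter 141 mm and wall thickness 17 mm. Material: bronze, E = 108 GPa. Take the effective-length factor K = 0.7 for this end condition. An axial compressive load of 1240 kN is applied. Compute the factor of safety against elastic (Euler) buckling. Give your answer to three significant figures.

Inner diameter d_i = 141 − 2×17 = 107.0 mm
I = π(d_o⁴ − d_i⁴)/64 = π(141⁴ − 107.0⁴)/64 = 1.297×10^7 mm⁴
I = 1.297×10^7 mm⁴ = 1.297×10^-5 m⁴
Effective length L_e = K·L = 0.7 × 2.59 = 1.813 m
P_cr = π²EI / L_e² = π² × 108×10⁹ × 1.297×10^-5 / 1.813² = 4.205×10^6 N
Factor of safety n = P_cr / P = 4205.2 / 1240 = 3.39

n ≈ 3.39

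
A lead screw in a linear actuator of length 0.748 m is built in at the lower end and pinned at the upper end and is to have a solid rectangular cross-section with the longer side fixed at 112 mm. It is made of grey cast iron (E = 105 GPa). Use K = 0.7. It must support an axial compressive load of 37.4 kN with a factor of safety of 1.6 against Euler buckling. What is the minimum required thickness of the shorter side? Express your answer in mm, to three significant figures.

b ≈ 11.9 mm

Required P_cr = n·P = 1.6 × 37.4 = 59.84 kN
L_e = K·L = 0.7 × 0.748 = 0.5236 m
Required I = P_cr·L_e²/(π²E) = 5.984×10^4 × 0.5236² / (π² × 1.05×10^11) = 1.583×10^-8 m⁴
I_req = 1.583×10^4 mm⁴
Rectangle, weak axis: I_min = h·b³/12 with h = 112 mm fixed  ⇒  b = (12I/h)^(1/3) = 11.9 mm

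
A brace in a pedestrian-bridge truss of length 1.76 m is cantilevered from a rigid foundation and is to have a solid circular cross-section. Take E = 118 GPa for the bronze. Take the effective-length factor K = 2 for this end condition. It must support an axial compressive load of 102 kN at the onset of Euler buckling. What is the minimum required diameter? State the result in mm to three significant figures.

L_e = K·L = 2 × 1.76 = 3.520 m
Required I = P_cr·L_e²/(π²E) = 1.020×10^5 × 3.520² / (π² × 1.18×10^11) = 1.085×10^-6 m⁴
I_req = 1.085×10^6 mm⁴
Solid circle: I = πd⁴/64  ⇒  d = (64I/π)^(1/4) = (64×1.085×10^6/π)^(1/4) = 68.6 mm

d ≈ 68.6 mm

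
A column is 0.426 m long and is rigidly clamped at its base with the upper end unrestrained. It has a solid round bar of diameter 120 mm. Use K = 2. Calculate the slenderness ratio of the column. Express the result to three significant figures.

For a solid circle r = d/4 = 120/4 = 30.00 mm
L_e = K·L = 2 × 0.426 m = 0.8520 m = 852.00 mm
λ = L_e / r_min = 852.00 / 30.00 = 28.4

λ ≈ 28.4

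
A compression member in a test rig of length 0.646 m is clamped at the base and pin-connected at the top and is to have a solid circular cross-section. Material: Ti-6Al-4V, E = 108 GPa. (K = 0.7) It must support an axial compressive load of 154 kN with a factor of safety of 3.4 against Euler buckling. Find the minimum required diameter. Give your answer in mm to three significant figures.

Required P_cr = n·P = 3.4 × 154 = 523.6 kN
L_e = K·L = 0.7 × 0.646 = 0.4522 m
Required I = P_cr·L_e²/(π²E) = 5.236×10^5 × 0.4522² / (π² × 1.08×10^11) = 1.004×10^-7 m⁴
I_req = 1.004×10^5 mm⁴
Solid circle: I = πd⁴/64  ⇒  d = (64I/π)^(1/4) = (64×1.004×10^5/π)^(1/4) = 37.8 mm

d ≈ 37.8 mm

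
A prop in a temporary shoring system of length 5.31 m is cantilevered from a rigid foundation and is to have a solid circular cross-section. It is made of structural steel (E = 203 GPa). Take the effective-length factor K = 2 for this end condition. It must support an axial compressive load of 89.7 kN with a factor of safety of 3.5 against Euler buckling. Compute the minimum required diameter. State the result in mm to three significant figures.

d ≈ 138 mm

Required P_cr = n·P = 3.5 × 89.7 = 314.0 kN
L_e = K·L = 2 × 5.31 = 10.62 m
Required I = P_cr·L_e²/(π²E) = 3.139×10^5 × 10.62² / (π² × 2.03×10^11) = 1.767×10^-5 m⁴
I_req = 1.767×10^7 mm⁴
Solid circle: I = πd⁴/64  ⇒  d = (64I/π)^(1/4) = (64×1.767×10^7/π)^(1/4) = 138 mm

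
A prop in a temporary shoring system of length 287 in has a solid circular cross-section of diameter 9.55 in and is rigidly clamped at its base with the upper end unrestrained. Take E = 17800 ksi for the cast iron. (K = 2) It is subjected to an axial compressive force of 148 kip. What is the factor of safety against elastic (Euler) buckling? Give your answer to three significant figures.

I = πd⁴/64 = π×9.55⁴/64 = 408.3 in⁴
Effective length L_e = K·L = 2 × 287 = 574.0 in
P_cr = π²EI / L_e² = π² × 17800×10³ × 408.3 / 574.0² = 2.177×10^5 lb
Factor of safety n = P_cr / P = 217.71 / 148 = 1.47

n ≈ 1.47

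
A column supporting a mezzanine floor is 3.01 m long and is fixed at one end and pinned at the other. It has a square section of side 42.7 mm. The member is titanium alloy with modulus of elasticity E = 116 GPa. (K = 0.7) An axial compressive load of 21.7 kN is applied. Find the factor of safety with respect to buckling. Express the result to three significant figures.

n ≈ 3.29

I = a⁴/12 = 42.7⁴/12 = 2.770×10^5 mm⁴
I = 2.770×10^5 mm⁴ = 2.770×10^-7 m⁴
Effective length L_e = K·L = 0.7 × 3.01 = 2.107 m
P_cr = π²EI / L_e² = π² × 116×10⁹ × 2.770×10^-7 / 2.107² = 7.144×10^4 N
Factor of safety n = P_cr / P = 71.443 / 21.7 = 3.29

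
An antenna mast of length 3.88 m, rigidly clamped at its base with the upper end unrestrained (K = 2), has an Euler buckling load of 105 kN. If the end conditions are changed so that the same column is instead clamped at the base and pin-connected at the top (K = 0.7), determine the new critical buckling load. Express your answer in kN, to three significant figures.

P_cr ≈ 857 kN

P_cr ∝ 1/K², so P_cr,new = P_cr,old × (K_old/K_new)² = 105 × (2/0.7)²
= 105 × 8.163 = 857 kN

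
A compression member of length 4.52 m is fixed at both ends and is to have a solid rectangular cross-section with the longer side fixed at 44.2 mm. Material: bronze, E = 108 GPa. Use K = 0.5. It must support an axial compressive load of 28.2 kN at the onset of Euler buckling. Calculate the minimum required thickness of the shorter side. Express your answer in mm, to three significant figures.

L_e = K·L = 0.5 × 4.52 = 2.260 m
Required I = P_cr·L_e²/(π²E) = 2.820×10^4 × 2.260² / (π² × 1.08×10^11) = 1.351×10^-7 m⁴
I_req = 1.351×10^5 mm⁴
Rectangle, weak axis: I_min = h·b³/12 with h = 44.2 mm fixed  ⇒  b = (12I/h)^(1/3) = 33.2 mm

b ≈ 33.2 mm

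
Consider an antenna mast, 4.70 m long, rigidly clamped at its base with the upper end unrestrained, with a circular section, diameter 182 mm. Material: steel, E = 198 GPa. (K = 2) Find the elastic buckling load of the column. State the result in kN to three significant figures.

I = πd⁴/64 = π×182⁴/64 = 5.386×10^7 mm⁴
I = 5.386×10^7 mm⁴ = 5.386×10^-5 m⁴
Effective length L_e = K·L = 2 × 4.70 = 9.400 m
P_cr = π²EI / L_e² = π² × 198×10⁹ × 5.386×10^-5 / 9.400² = 1.191×10^6 N

P_cr ≈ 1190 kN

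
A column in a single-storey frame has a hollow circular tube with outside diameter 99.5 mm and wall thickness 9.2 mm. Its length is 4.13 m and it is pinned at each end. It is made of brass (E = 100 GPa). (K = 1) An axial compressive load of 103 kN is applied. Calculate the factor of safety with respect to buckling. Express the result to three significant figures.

Inner diameter d_i = 99.5 − 2×9.2 = 81.10 mm
I = π(d_o⁴ − d_i⁴)/64 = π(99.5⁴ − 81.10⁴)/64 = 2.688×10^6 mm⁴
I = 2.688×10^6 mm⁴ = 2.688×10^-6 m⁴
Effective length L_e = K·L = 1 × 4.13 = 4.130 m
P_cr = π²EI / L_e² = π² × 100×10⁹ × 2.688×10^-6 / 4.130² = 1.555×10^5 N
Factor of safety n = P_cr / P = 155.52 / 103 = 1.51

n ≈ 1.51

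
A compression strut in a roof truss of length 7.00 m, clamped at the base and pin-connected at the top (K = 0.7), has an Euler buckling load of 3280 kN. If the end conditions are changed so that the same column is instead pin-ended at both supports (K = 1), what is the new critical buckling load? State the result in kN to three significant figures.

P_cr ≈ 1610 kN

P_cr ∝ 1/K², so P_cr,new = P_cr,old × (K_old/K_new)² = 3280 × (0.7/1)²
= 3280 × 0.4900 = 1610 kN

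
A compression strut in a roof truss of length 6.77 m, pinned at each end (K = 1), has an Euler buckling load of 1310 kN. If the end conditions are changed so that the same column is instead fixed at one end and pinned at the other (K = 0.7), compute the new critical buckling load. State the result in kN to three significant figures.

P_cr ≈ 2670 kN

P_cr ∝ 1/K², so P_cr,new = P_cr,old × (K_old/K_new)² = 1310 × (1/0.7)²
= 1310 × 2.041 = 2670 kN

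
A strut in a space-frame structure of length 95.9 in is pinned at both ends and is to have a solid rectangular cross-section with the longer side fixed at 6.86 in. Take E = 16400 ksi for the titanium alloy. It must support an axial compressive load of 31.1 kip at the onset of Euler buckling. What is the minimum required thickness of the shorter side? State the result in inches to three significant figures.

b ≈ 1.46 in

L_e = K·L = 1 × 95.9 = 95.90 in
Required I = P_cr·L_e²/(π²E) = 3.110×10^4 × 95.90² / (π² × 1.64×10^7) = 1.767 in⁴
Rectangle, weak axis: I_min = h·b³/12 with h = 6.86 in fixed  ⇒  b = (12I/h)^(1/3) = 1.46 in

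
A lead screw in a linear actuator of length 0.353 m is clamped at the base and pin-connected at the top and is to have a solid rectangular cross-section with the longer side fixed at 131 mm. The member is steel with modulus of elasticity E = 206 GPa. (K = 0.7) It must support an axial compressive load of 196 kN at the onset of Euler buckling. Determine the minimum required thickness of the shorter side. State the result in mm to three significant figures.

L_e = K·L = 0.7 × 0.353 = 0.2471 m
Required I = P_cr·L_e²/(π²E) = 1.960×10^5 × 0.2471² / (π² × 2.06×10^11) = 5.886×10^-9 m⁴
I_req = 5.886×10^3 mm⁴
Rectangle, weak axis: I_min = h·b³/12 with h = 131 mm fixed  ⇒  b = (12I/h)^(1/3) = 8.14 mm

b ≈ 8.14 mm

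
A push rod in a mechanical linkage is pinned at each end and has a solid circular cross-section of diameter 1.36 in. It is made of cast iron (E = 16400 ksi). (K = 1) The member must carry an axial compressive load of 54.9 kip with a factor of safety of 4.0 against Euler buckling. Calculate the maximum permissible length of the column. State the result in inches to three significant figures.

L_max ≈ 11.1 in

I = πd⁴/64 = π×1.36⁴/64 = 0.1679 in⁴
Required critical load P_cr = n·P = 4.0 × 54.9 = 219.6 kip = 2.196×10^5 lb
From P_cr = π²EI/(K·L)²:  L = (1/K)·√(π²EI/P_cr) = (1/1)·√(π²×1.64×10^7×0.1679/2.196×10^5)
L = 11.1 in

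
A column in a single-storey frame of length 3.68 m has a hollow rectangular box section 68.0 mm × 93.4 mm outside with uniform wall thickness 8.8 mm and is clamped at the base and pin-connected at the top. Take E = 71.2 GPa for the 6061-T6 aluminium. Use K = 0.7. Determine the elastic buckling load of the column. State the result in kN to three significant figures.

P_cr ≈ 174 kN

Inner dimensions: h_i = 93.4 − 2×8.8 = 75.80 mm, b_i = 68.0 − 2×8.8 = 50.40 mm
Weak-axis I_min = (h_o·b_o³ − h_i·b_i³)/12 with b_o = 68.0, b_i = 50.40 mm (shorter outer/inner sides).
I_min = (93.4×68.0³ − 75.80×50.40³)/12 = 1.639×10^6 mm⁴
I = 1.639×10^6 mm⁴ = 1.639×10^-6 m⁴
Effective length L_e = K·L = 0.7 × 3.68 = 2.576 m
P_cr = π²EI / L_e² = π² × 71.2×10⁹ × 1.639×10^-6 / 2.576² = 1.735×10^5 N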